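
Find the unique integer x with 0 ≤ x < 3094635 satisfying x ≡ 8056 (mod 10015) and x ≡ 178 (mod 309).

Write x = 8056 + 10015·k. Then 10015·k ≡ 178 − 8056 ≡ 156 (mod 309).
Need 10015⁻¹ mod 309. Extended Euclid on (309, 127):
309 = 2·127 + 55
127 = 2·55 + 17
55 = 3·17 + 4
17 = 4·4 + 1
4 = 4·1 + 0
Back-substitute:
1 = 17 − 4·4
1 = −4·55 + 13·17
1 = 13·127 − 30·55
1 = −30·309 + 73·127
10015⁻¹ ≡ 73 (mod 309), so k ≡ 73·156 ≡ 264 (mod 309).
x = 8056 + 10015·264 = 2652016.

2652016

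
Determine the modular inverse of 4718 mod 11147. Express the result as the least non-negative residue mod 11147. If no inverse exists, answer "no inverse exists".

Extended Euclidean algorithm:
11147 = 2*4718 + 1711
4718 = 2*1711 + 1296
1711 = 1*1296 + 415
1296 = 3*415 + 51
415 = 8*51 + 7
51 = 7*7 + 2
7 = 3*2 + 1
2 = 2*1 + 0
The gcd is 1. Working backward:
1 = 7 − 3·2
1 = −3·51 + 22·7
1 = 22·415 − 179·51
1 = −179·1296 + 559·415
1 = 559·1711 − 738·1296
1 = −738·4718 + 2035·1711
1 = 2035·11147 − 4808·4718
So 4718·(-4808) ≡ 1 (mod 11147), and -4808 ≡ 6339 (mod 11147).

6339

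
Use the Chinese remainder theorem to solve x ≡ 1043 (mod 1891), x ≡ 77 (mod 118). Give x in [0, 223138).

Write x = 1043 + 1891·k. Then 1891·k ≡ 77 − 1043 ≡ 96 (mod 118).
Need 1891⁻¹ mod 118. Extended Euclid on (118, 3):
118 = 39·3 + 1
3 = 3·1 + 0
Back-substitute:
1 = 118 − 39·3
1891⁻¹ ≡ 79 (mod 118), so k ≡ 79·96 ≡ 32 (mod 118).
x = 1043 + 1891·32 = 61555.

61555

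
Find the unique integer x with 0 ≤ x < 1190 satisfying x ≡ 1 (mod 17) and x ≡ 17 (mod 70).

647

Write x = 1 + 17·k. Then 17·k ≡ 17 − 1 ≡ 16 (mod 70).
Need 17⁻¹ mod 70. Extended Euclid on (70, 17):
70 = 4*17 + 2
17 = 8*2 + 1
2 = 2*1 + 0
Back-substitute:
1 = 17 − 8·2
1 = −8·70 + 33·17
17⁻¹ ≡ 33 (mod 70), so k ≡ 33·16 ≡ 38 (mod 70).
x = 1 + 17·38 = 647.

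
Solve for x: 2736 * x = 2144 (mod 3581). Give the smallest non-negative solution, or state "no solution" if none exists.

2430

First find gcd(2736, 3581):
3581 = 1*2736 + 845
2736 = 3*845 + 201
845 = 4*201 + 41
201 = 4*41 + 37
41 = 1*37 + 4
37 = 9*4 + 1
4 = 4*1 + 0
gcd = 1, so a unique solution mod 3581 exists.
Back-substitute for the Bézout coefficients:
1 = 37 − 9·4
1 = −9·41 + 10·37
1 = 10·201 − 49·41
1 = −49·845 + 206·201
1 = 206·2736 − 667·845
1 = −667·3581 + 873·2736
So 2736·(873) ≡ 1 (mod 3581), giving 2736⁻¹ ≡ 873.
x ≡ 2736⁻¹·2144 ≡ 873·2144 ≡ 2430 (mod 3581).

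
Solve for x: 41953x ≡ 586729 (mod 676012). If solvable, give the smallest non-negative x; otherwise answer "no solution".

69689

First find gcd(41953, 676012):
676012 = 16*41953 + 4764
41953 = 8*4764 + 3841
4764 = 1*3841 + 923
3841 = 4*923 + 149
923 = 6*149 + 29
149 = 5*29 + 4
29 = 7*4 + 1
4 = 4*1 + 0
gcd = 1, so a unique solution mod 676012 exists.
Back-substitute for the Bézout coefficients:
1 = 29 − 7·4
1 = −7·149 + 36·29
1 = 36·923 − 223·149
1 = −223·3841 + 928·923
1 = 928·4764 − 1151·3841
1 = −1151·41953 + 10136·4764
1 = 10136·676012 − 163327·41953
So 41953·(-163327) ≡ 1 (mod 676012), giving 41953⁻¹ ≡ 512685.
x ≡ 41953⁻¹·586729 ≡ 512685·586729 ≡ 69689 (mod 676012).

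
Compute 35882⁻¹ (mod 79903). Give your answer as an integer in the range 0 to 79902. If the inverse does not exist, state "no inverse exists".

Run Euclid on (79903, 35882):
79903 = 2·35882 + 8139
35882 = 4·8139 + 3326
8139 = 2·3326 + 1487
3326 = 2·1487 + 352
1487 = 4·352 + 79
352 = 4·79 + 36
79 = 2·36 + 7
36 = 5·7 + 1
7 = 7·1 + 0
gcd = 1, so the inverse exists. Back-substitute:
1 = 36 − 5·7
1 = −5·79 + 11·36
1 = 11·352 − 49·79
1 = −49·1487 + 207·352
1 = 207·3326 − 463·1487
1 = −463·8139 + 1133·3326
1 = 1133·35882 − 4995·8139
1 = −4995·79903 + 11123·35882
So 35882·11123 ≡ 1 (mod 79903).

11123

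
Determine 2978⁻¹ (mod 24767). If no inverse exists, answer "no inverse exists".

Apply the Euclidean algorithm to 24767 and 2978:
24767 = 8*2978 + 943
2978 = 3*943 + 149
943 = 6*149 + 49
149 = 3*49 + 2
49 = 24*2 + 1
2 = 2*1 + 0
Since gcd(2978, 24767) = 1, back-substitute to write 1 as a combination:
1 = 49 − 24·2
1 = −24·149 + 73·49
1 = 73·943 − 462·149
1 = −462·2978 + 1459·943
1 = 1459·24767 − 12134·2978
Thus 2978·(-12134) ≡ 1 (mod 24767); reducing, -12134 mod 24767 = 12633.

12633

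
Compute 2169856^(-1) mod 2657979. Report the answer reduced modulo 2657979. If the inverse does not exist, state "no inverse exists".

Extended Euclidean algorithm:
2657979 = 1·2169856 + 488123
2169856 = 4·488123 + 217364
488123 = 2·217364 + 53395
217364 = 4·53395 + 3784
53395 = 14·3784 + 419
3784 = 9·419 + 13
419 = 32·13 + 3
13 = 4·3 + 1
3 = 3·1 + 0
The gcd is 1. Working backward:
1 = 13 − 4·3
1 = −4·419 + 129·13
1 = 129·3784 − 1165·419
1 = −1165·53395 + 16439·3784
1 = 16439·217364 − 66921·53395
1 = −66921·488123 + 150281·217364
1 = 150281·2169856 − 668045·488123
1 = −668045·2657979 + 818326·2169856
So 2169856·818326 ≡ 1 (mod 2657979).

818326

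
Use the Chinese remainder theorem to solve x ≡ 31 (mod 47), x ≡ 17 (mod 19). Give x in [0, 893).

454

Write x = 31 + 47·k. Then 47·k ≡ 17 − 31 ≡ 5 (mod 19).
Need 47⁻¹ mod 19. Extended Euclid on (19, 9):
19 = 2·9 + 1
9 = 9·1 + 0
Back-substitute:
1 = 19 − 2·9
47⁻¹ ≡ 17 (mod 19), so k ≡ 17·5 ≡ 9 (mod 19).
x = 31 + 47·9 = 454.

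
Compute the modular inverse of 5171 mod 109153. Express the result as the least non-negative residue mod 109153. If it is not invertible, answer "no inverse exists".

36708

gcd(109153, 5171) by repeated division:
109153 = 21×5171 + 562
5171 = 9×562 + 113
562 = 4×113 + 110
113 = 1×110 + 3
110 = 36×3 + 2
3 = 1×2 + 1
2 = 2×1 + 0
gcd = 1, so the inverse exists. Back-substitute:
1 = 3 − 2
1 = −110 + 37·3
1 = 37·113 − 38·110
1 = −38·562 + 189·113
1 = 189·5171 − 1739·562
1 = −1739·109153 + 36708·5171
So 5171·36708 ≡ 1 (mod 109153).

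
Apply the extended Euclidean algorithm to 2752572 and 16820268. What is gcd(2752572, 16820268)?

12

Repeated division:
16820268 = 6·2752572 + 304836
2752572 = 9·304836 + 9048
304836 = 33·9048 + 6252
9048 = 1·6252 + 2796
6252 = 2·2796 + 660
2796 = 4·660 + 156
660 = 4·156 + 36
156 = 4·36 + 12
36 = 3·12 + 0
gcd(2752572, 16820268) = 12.
Back-substituting:
12 = 156 − 4·36
12 = −4·660 + 17·156
12 = 17·2796 − 72·660
12 = −72·6252 + 161·2796
12 = 161·9048 − 233·6252
12 = −233·304836 + 7850·9048
12 = 7850·2752572 − 70883·304836
12 = −70883·16820268 + 433148·2752572
So 12 = (-70883)·16820268 + (433148)·2752572.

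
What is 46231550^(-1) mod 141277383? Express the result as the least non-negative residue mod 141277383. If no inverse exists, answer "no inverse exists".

63555740

Run Euclid on (141277383, 46231550):
141277383 = 3*46231550 + 2582733
46231550 = 17*2582733 + 2325089
2582733 = 1*2325089 + 257644
2325089 = 9*257644 + 6293
257644 = 40*6293 + 5924
6293 = 1*5924 + 369
5924 = 16*369 + 20
369 = 18*20 + 9
20 = 2*9 + 2
9 = 4*2 + 1
2 = 2*1 + 0
Since gcd(46231550, 141277383) = 1, back-substitute to write 1 as a combination:
1 = 9 − 4·2
1 = −4·20 + 9·9
1 = 9·369 − 166·20
1 = −166·5924 + 2665·369
1 = 2665·6293 − 2831·5924
1 = −2831·257644 + 115905·6293
1 = 115905·2325089 − 1045976·257644
1 = −1045976·2582733 + 1161881·2325089
1 = 1161881·46231550 − 20797953·2582733
1 = −20797953·141277383 + 63555740·46231550
So 46231550·63555740 ≡ 1 (mod 141277383).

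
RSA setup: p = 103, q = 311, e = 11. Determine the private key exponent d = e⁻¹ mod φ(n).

φ(n) = (p−1)(q−1) = 102·310 = 31620.
Need d with 11·d ≡ 1 (mod 31620). Apply the extended Euclidean algorithm:
31620 = 2874·11 + 6
11 = 1·6 + 5
6 = 1·5 + 1
5 = 5·1 + 0
Back-substitute:
1 = 6 − 5
1 = −11 + 2·6
1 = 2·31620 − 5749·11
So 11·(-5749) ≡ 1 (mod 31620), hence d ≡ -5749 ≡ 25871 (mod 31620).

25871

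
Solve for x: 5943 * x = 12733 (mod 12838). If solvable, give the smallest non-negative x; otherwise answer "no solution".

First find gcd(5943, 12838):
12838 = 2·5943 + 952
5943 = 6·952 + 231
952 = 4·231 + 28
231 = 8·28 + 7
28 = 4·7 + 0
gcd = 7 and 7 | 12733, so solutions exist. Divide through by 7: 849x ≡ 1819 (mod 1834).
Now find 849⁻¹ mod 1834:
1834 = 2·849 + 136
849 = 6·136 + 33
136 = 4·33 + 4
33 = 8·4 + 1
4 = 4·1 + 0
Back-substitute:
1 = 33 − 8·4
1 = −8·136 + 33·33
1 = 33·849 − 206·136
1 = −206·1834 + 445·849
So 849⁻¹ ≡ 445 (mod 1834).
Then x ≡ 445·1819 ≡ 661 (mod 1834); the smallest non-negative solution is x = 661.

661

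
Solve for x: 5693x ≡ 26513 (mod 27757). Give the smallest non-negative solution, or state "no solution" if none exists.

First find gcd(5693, 27757):
27757 = 4*5693 + 4985
5693 = 1*4985 + 708
4985 = 7*708 + 29
708 = 24*29 + 12
29 = 2*12 + 5
12 = 2*5 + 2
5 = 2*2 + 1
2 = 2*1 + 0
gcd = 1, so a unique solution mod 27757 exists.
Back-substitute for the Bézout coefficients:
1 = 5 − 2·2
1 = −2·12 + 5·5
1 = 5·29 − 12·12
1 = −12·708 + 293·29
1 = 293·4985 − 2063·708
1 = −2063·5693 + 2356·4985
1 = 2356·27757 − 11487·5693
So 5693·(-11487) ≡ 1 (mod 27757), giving 5693⁻¹ ≡ 16270.
x ≡ 5693⁻¹·26513 ≡ 16270·26513 ≡ 22730 (mod 27757).

22730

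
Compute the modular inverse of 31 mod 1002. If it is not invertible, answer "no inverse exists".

Apply the Euclidean algorithm to 1002 and 31:
1002 = 32·31 + 10
31 = 3·10 + 1
10 = 10·1 + 0
The gcd is 1. Working backward:
1 = 31 − 3·10
1 = −3·1002 + 97·31
So 31·97 ≡ 1 (mod 1002).

97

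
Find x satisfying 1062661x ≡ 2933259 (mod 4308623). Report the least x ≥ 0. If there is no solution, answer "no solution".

First find gcd(1062661, 4308623):
4308623 = 4×1062661 + 57979
1062661 = 18×57979 + 19039
57979 = 3×19039 + 862
19039 = 22×862 + 75
862 = 11×75 + 37
75 = 2×37 + 1
37 = 37×1 + 0
gcd = 1, so a unique solution mod 4308623 exists.
Back-substitute for the Bézout coefficients:
1 = 75 − 2·37
1 = −2·862 + 23·75
1 = 23·19039 − 508·862
1 = −508·57979 + 1547·19039
1 = 1547·1062661 − 28354·57979
1 = −28354·4308623 + 114963·1062661
So 1062661·(114963) ≡ 1 (mod 4308623), giving 1062661⁻¹ ≡ 114963.
x ≡ 1062661⁻¹·2933259 ≡ 114963·2933259 ≡ 1875322 (mod 4308623).

1875322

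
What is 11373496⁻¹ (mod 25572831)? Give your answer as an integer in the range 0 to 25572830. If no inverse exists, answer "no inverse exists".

6315184

Extended Euclidean algorithm:
25572831 = 2*11373496 + 2825839
11373496 = 4*2825839 + 70140
2825839 = 40*70140 + 20239
70140 = 3*20239 + 9423
20239 = 2*9423 + 1393
9423 = 6*1393 + 1065
1393 = 1*1065 + 328
1065 = 3*328 + 81
328 = 4*81 + 4
81 = 20*4 + 1
4 = 4*1 + 0
gcd = 1, so the inverse exists. Back-substitute:
1 = 81 − 20·4
1 = −20·328 + 81·81
1 = 81·1065 − 263·328
1 = −263·1393 + 344·1065
1 = 344·9423 − 2327·1393
1 = −2327·20239 + 4998·9423
1 = 4998·70140 − 17321·20239
1 = −17321·2825839 + 697838·70140
1 = 697838·11373496 − 2808673·2825839
1 = −2808673·25572831 + 6315184·11373496
So 11373496·6315184 ≡ 1 (mod 25572831).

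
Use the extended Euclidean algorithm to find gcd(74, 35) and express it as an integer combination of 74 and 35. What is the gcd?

Repeated division:
74 = 2*35 + 4
35 = 8*4 + 3
4 = 1*3 + 1
3 = 3*1 + 0
gcd(74, 35) = 1.
Express as a combination:
1 = 4 − 3
1 = −35 + 9·4
1 = 9·74 − 19·35
So 1 = (9)·74 + (-19)·35.

1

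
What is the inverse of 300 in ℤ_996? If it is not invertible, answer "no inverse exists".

Compute gcd(300, 996):
996 = 3×300 + 96
300 = 3×96 + 12
96 = 8×12 + 0
gcd(300, 996) = 12 ≠ 1, so 300 has no multiplicative inverse modulo 996.

no inverse exists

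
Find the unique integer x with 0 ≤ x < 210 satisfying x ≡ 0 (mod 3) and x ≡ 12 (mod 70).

12

Write x = 0 + 3·k. Then 3·k ≡ 12 − 0 ≡ 12 (mod 70).
Need 3⁻¹ mod 70. Extended Euclid on (70, 3):
70 = 23×3 + 1
3 = 3×1 + 0
Back-substitute:
1 = 70 − 23·3
3⁻¹ ≡ 47 (mod 70), so k ≡ 47·12 ≡ 4 (mod 70).
x = 0 + 3·4 = 12.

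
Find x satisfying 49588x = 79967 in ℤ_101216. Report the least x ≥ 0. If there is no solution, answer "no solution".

no solution

gcd(49588, 101216):
101216 = 2*49588 + 2040
49588 = 24*2040 + 628
2040 = 3*628 + 156
628 = 4*156 + 4
156 = 39*4 + 0
gcd = 4, but 4 ∤ 79967, so the congruence has no solution.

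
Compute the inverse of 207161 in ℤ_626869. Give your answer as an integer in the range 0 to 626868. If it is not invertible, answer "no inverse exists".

559480

Apply the Euclidean algorithm to 626869 and 207161:
626869 = 3*207161 + 5386
207161 = 38*5386 + 2493
5386 = 2*2493 + 400
2493 = 6*400 + 93
400 = 4*93 + 28
93 = 3*28 + 9
28 = 3*9 + 1
9 = 9*1 + 0
The gcd is 1. Working backward:
1 = 28 − 3·9
1 = −3·93 + 10·28
1 = 10·400 − 43·93
1 = −43·2493 + 268·400
1 = 268·5386 − 579·2493
1 = −579·207161 + 22270·5386
1 = 22270·626869 − 67389·207161
Thus 207161·(-67389) ≡ 1 (mod 626869); reducing, -67389 mod 626869 = 559480.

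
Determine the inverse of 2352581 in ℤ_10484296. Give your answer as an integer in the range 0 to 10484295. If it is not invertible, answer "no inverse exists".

10223773

gcd(10484296, 2352581) by repeated division:
10484296 = 4×2352581 + 1073972
2352581 = 2×1073972 + 204637
1073972 = 5×204637 + 50787
204637 = 4×50787 + 1489
50787 = 34×1489 + 161
1489 = 9×161 + 40
161 = 4×40 + 1
40 = 40×1 + 0
Since gcd(2352581, 10484296) = 1, back-substitute to write 1 as a combination:
1 = 161 − 4·40
1 = −4·1489 + 37·161
1 = 37·50787 − 1262·1489
1 = −1262·204637 + 5085·50787
1 = 5085·1073972 − 26687·204637
1 = −26687·2352581 + 58459·1073972
1 = 58459·10484296 − 260523·2352581
Hence 2352581⁻¹ ≡ -260523 ≡ 10223773 (mod 10484296).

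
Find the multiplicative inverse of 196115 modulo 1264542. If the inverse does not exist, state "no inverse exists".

883835

Apply the Euclidean algorithm to 1264542 and 196115:
1264542 = 6·196115 + 87852
196115 = 2·87852 + 20411
87852 = 4·20411 + 6208
20411 = 3·6208 + 1787
6208 = 3·1787 + 847
1787 = 2·847 + 93
847 = 9·93 + 10
93 = 9·10 + 3
10 = 3·3 + 1
3 = 3·1 + 0
The gcd is 1. Working backward:
1 = 10 − 3·3
1 = −3·93 + 28·10
1 = 28·847 − 255·93
1 = −255·1787 + 538·847
1 = 538·6208 − 1869·1787
1 = −1869·20411 + 6145·6208
1 = 6145·87852 − 26449·20411
1 = −26449·196115 + 59043·87852
1 = 59043·1264542 − 380707·196115
Hence 196115⁻¹ ≡ -380707 ≡ 883835 (mod 1264542).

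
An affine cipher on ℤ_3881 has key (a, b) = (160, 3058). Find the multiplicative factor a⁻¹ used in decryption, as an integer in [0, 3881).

Run Euclid on (3881, 160):
3881 = 24*160 + 41
160 = 3*41 + 37
41 = 1*37 + 4
37 = 9*4 + 1
4 = 4*1 + 0
The gcd is 1. Working backward:
1 = 37 − 9·4
1 = −9·41 + 10·37
1 = 10·160 − 39·41
1 = −39·3881 + 946·160
So 160·946 ≡ 1 (mod 3881).

946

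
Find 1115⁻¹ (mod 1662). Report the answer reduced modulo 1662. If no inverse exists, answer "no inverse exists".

1583

gcd(1662, 1115) by repeated division:
1662 = 1×1115 + 547
1115 = 2×547 + 21
547 = 26×21 + 1
21 = 21×1 + 0
Since gcd(1115, 1662) = 1, back-substitute to write 1 as a combination:
1 = 547 − 26·21
1 = −26·1115 + 53·547
1 = 53·1662 − 79·1115
Hence 1115⁻¹ ≡ -79 ≡ 1583 (mod 1662).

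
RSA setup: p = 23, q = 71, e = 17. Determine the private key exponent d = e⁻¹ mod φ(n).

φ(n) = (p−1)(q−1) = 22·70 = 1540.
Need d with 17·d ≡ 1 (mod 1540). Apply the extended Euclidean algorithm:
1540 = 90*17 + 10
17 = 1*10 + 7
10 = 1*7 + 3
7 = 2*3 + 1
3 = 3*1 + 0
Back-substitute:
1 = 7 − 2·3
1 = −2·10 + 3·7
1 = 3·17 − 5·10
1 = −5·1540 + 453·17
So 17·453 ≡ 1 (mod 1540), hence d = 453.

453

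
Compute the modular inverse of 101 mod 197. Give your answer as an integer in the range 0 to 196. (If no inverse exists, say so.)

158

Apply the Euclidean algorithm to 197 and 101:
197 = 1*101 + 96
101 = 1*96 + 5
96 = 19*5 + 1
5 = 5*1 + 0
gcd = 1, so the inverse exists. Back-substitute:
1 = 96 − 19·5
1 = −19·101 + 20·96
1 = 20·197 − 39·101
So 101·(-39) ≡ 1 (mod 197), and -39 ≡ 158 (mod 197).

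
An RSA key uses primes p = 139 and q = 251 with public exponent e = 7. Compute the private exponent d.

24643

φ(n) = (p−1)(q−1) = 138·250 = 34500.
Need d with 7·d ≡ 1 (mod 34500). Apply the extended Euclidean algorithm:
34500 = 4928×7 + 4
7 = 1×4 + 3
4 = 1×3 + 1
3 = 3×1 + 0
Back-substitute:
1 = 4 − 3
1 = −7 + 2·4
1 = 2·34500 − 9857·7
So 7·(-9857) ≡ 1 (mod 34500), hence d ≡ -9857 ≡ 24643 (mod 34500).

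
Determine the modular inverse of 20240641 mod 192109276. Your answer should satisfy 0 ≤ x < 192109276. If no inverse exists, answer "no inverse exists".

180445613

Apply the Euclidean algorithm to 192109276 and 20240641:
192109276 = 9*20240641 + 9943507
20240641 = 2*9943507 + 353627
9943507 = 28*353627 + 41951
353627 = 8*41951 + 18019
41951 = 2*18019 + 5913
18019 = 3*5913 + 280
5913 = 21*280 + 33
280 = 8*33 + 16
33 = 2*16 + 1
16 = 16*1 + 0
Since gcd(20240641, 192109276) = 1, back-substitute to write 1 as a combination:
1 = 33 − 2·16
1 = −2·280 + 17·33
1 = 17·5913 − 359·280
1 = −359·18019 + 1094·5913
1 = 1094·41951 − 2547·18019
1 = −2547·353627 + 21470·41951
1 = 21470·9943507 − 603707·353627
1 = −603707·20240641 + 1228884·9943507
1 = 1228884·192109276 − 11663663·20240641
Thus 20240641·(-11663663) ≡ 1 (mod 192109276); reducing, -11663663 mod 192109276 = 180445613.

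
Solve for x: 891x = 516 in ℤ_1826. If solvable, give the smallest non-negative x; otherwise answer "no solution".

gcd(891, 1826):
1826 = 2×891 + 44
891 = 20×44 + 11
44 = 4×11 + 0
gcd = 11, but 11 ∤ 516, so the congruence has no solution.

no solution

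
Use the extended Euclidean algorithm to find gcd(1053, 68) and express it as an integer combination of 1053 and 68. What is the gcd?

Euclidean algorithm:
1053 = 15*68 + 33
68 = 2*33 + 2
33 = 16*2 + 1
2 = 2*1 + 0
gcd(1053, 68) = 1.
Working backward:
1 = 33 − 16·2
1 = −16·68 + 33·33
1 = 33·1053 − 511·68
So 1 = (33)·1053 + (-511)·68.

1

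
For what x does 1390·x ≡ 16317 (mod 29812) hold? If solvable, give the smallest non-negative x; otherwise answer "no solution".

no solution

gcd(1390, 29812):
29812 = 21×1390 + 622
1390 = 2×622 + 146
622 = 4×146 + 38
146 = 3×38 + 32
38 = 1×32 + 6
32 = 5×6 + 2
6 = 3×2 + 0
gcd = 2, but 2 ∤ 16317, so the congruence has no solution.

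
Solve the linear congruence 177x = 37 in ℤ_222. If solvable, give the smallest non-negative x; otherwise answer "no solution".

gcd(177, 222):
222 = 1×177 + 45
177 = 3×45 + 42
45 = 1×42 + 3
42 = 14×3 + 0
gcd = 3, but 3 ∤ 37, so the congruence has no solution.

no solution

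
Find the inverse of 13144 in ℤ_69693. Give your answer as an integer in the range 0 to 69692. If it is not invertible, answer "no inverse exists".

67588

Run Euclid on (69693, 13144):
69693 = 5×13144 + 3973
13144 = 3×3973 + 1225
3973 = 3×1225 + 298
1225 = 4×298 + 33
298 = 9×33 + 1
33 = 33×1 + 0
Since gcd(13144, 69693) = 1, back-substitute to write 1 as a combination:
1 = 298 − 9·33
1 = −9·1225 + 37·298
1 = 37·3973 − 120·1225
1 = −120·13144 + 397·3973
1 = 397·69693 − 2105·13144
Hence 13144⁻¹ ≡ -2105 ≡ 67588 (mod 69693).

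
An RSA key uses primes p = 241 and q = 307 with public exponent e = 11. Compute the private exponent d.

φ(n) = (p−1)(q−1) = 240·306 = 73440.
Need d with 11·d ≡ 1 (mod 73440). Apply the extended Euclidean algorithm:
73440 = 6676·11 + 4
11 = 2·4 + 3
4 = 1·3 + 1
3 = 3·1 + 0
Back-substitute:
1 = 4 − 3
1 = −11 + 3·4
1 = 3·73440 − 20029·11
So 11·(-20029) ≡ 1 (mod 73440), hence d ≡ -20029 ≡ 53411 (mod 73440).

53411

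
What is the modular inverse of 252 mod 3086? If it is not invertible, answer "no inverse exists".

Compute gcd(252, 3086):
3086 = 12×252 + 62
252 = 4×62 + 4
62 = 15×4 + 2
4 = 2×2 + 0
The gcd is 2, not 1, hence no inverse exists.

no inverse exists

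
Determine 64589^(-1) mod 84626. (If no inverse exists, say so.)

Run Euclid on (84626, 64589):
84626 = 1×64589 + 20037
64589 = 3×20037 + 4478
20037 = 4×4478 + 2125
4478 = 2×2125 + 228
2125 = 9×228 + 73
228 = 3×73 + 9
73 = 8×9 + 1
9 = 9×1 + 0
Since gcd(64589, 84626) = 1, back-substitute to write 1 as a combination:
1 = 73 − 8·9
1 = −8·228 + 25·73
1 = 25·2125 − 233·228
1 = −233·4478 + 491·2125
1 = 491·20037 − 2197·4478
1 = −2197·64589 + 7082·20037
1 = 7082·84626 − 9279·64589
Hence 64589⁻¹ ≡ -9279 ≡ 75347 (mod 84626).

75347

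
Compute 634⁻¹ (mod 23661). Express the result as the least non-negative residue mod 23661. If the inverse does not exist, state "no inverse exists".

7576

Run Euclid on (23661, 634):
23661 = 37·634 + 203
634 = 3·203 + 25
203 = 8·25 + 3
25 = 8·3 + 1
3 = 3·1 + 0
Since gcd(634, 23661) = 1, back-substitute to write 1 as a combination:
1 = 25 − 8·3
1 = −8·203 + 65·25
1 = 65·634 − 203·203
1 = −203·23661 + 7576·634
So 634·7576 ≡ 1 (mod 23661).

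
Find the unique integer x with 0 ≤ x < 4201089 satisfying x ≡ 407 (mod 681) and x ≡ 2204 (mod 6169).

Write x = 407 + 681·k. Then 681·k ≡ 2204 − 407 ≡ 1797 (mod 6169).
Need 681⁻¹ mod 6169. Extended Euclid on (6169, 681):
6169 = 9*681 + 40
681 = 17*40 + 1
40 = 40*1 + 0
Back-substitute:
1 = 681 − 17·40
1 = −17·6169 + 154·681
681⁻¹ ≡ 154 (mod 6169), so k ≡ 154·1797 ≡ 5302 (mod 6169).
x = 407 + 681·5302 = 3611069.

3611069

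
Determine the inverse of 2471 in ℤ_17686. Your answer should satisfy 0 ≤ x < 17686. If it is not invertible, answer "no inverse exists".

Run Euclid on (17686, 2471):
17686 = 7*2471 + 389
2471 = 6*389 + 137
389 = 2*137 + 115
137 = 1*115 + 22
115 = 5*22 + 5
22 = 4*5 + 2
5 = 2*2 + 1
2 = 2*1 + 0
The gcd is 1. Working backward:
1 = 5 − 2·2
1 = −2·22 + 9·5
1 = 9·115 − 47·22
1 = −47·137 + 56·115
1 = 56·389 − 159·137
1 = −159·2471 + 1010·389
1 = 1010·17686 − 7229·2471
So 2471·(-7229) ≡ 1 (mod 17686), and -7229 ≡ 10457 (mod 17686).

10457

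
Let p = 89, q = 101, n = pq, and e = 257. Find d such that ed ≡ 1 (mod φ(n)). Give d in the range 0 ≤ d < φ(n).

993

φ(n) = (p−1)(q−1) = 88·100 = 8800.
Need d with 257·d ≡ 1 (mod 8800). Apply the extended Euclidean algorithm:
8800 = 34*257 + 62
257 = 4*62 + 9
62 = 6*9 + 8
9 = 1*8 + 1
8 = 8*1 + 0
Back-substitute:
1 = 9 − 8
1 = −62 + 7·9
1 = 7·257 − 29·62
1 = −29·8800 + 993·257
So 257·993 ≡ 1 (mod 8800), hence d = 993.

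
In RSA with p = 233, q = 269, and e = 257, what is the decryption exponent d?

φ(n) = (p−1)(q−1) = 232·268 = 62176.
Need d with 257·d ≡ 1 (mod 62176). Apply the extended Euclidean algorithm:
62176 = 241×257 + 239
257 = 1×239 + 18
239 = 13×18 + 5
18 = 3×5 + 3
5 = 1×3 + 2
3 = 1×2 + 1
2 = 2×1 + 0
Back-substitute:
1 = 3 − 2
1 = −5 + 2·3
1 = 2·18 − 7·5
1 = −7·239 + 93·18
1 = 93·257 − 100·239
1 = −100·62176 + 24193·257
So 257·24193 ≡ 1 (mod 62176), hence d = 24193.

24193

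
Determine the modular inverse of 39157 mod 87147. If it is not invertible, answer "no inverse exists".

84937

gcd(87147, 39157) by repeated division:
87147 = 2×39157 + 8833
39157 = 4×8833 + 3825
8833 = 2×3825 + 1183
3825 = 3×1183 + 276
1183 = 4×276 + 79
276 = 3×79 + 39
79 = 2×39 + 1
39 = 39×1 + 0
gcd = 1, so the inverse exists. Back-substitute:
1 = 79 − 2·39
1 = −2·276 + 7·79
1 = 7·1183 − 30·276
1 = −30·3825 + 97·1183
1 = 97·8833 − 224·3825
1 = −224·39157 + 993·8833
1 = 993·87147 − 2210·39157
So 39157·(-2210) ≡ 1 (mod 87147), and -2210 ≡ 84937 (mod 87147).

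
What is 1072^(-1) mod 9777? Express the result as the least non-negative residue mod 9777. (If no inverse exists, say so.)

Extended Euclidean algorithm:
9777 = 9*1072 + 129
1072 = 8*129 + 40
129 = 3*40 + 9
40 = 4*9 + 4
9 = 2*4 + 1
4 = 4*1 + 0
gcd = 1, so the inverse exists. Back-substitute:
1 = 9 − 2·4
1 = −2·40 + 9·9
1 = 9·129 − 29·40
1 = −29·1072 + 241·129
1 = 241·9777 − 2198·1072
So 1072·(-2198) ≡ 1 (mod 9777), and -2198 ≡ 7579 (mod 9777).

7579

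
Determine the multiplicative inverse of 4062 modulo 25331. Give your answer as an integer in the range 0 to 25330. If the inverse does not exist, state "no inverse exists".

21184

gcd(25331, 4062) by repeated division:
25331 = 6*4062 + 959
4062 = 4*959 + 226
959 = 4*226 + 55
226 = 4*55 + 6
55 = 9*6 + 1
6 = 6*1 + 0
gcd = 1, so the inverse exists. Back-substitute:
1 = 55 − 9·6
1 = −9·226 + 37·55
1 = 37·959 − 157·226
1 = −157·4062 + 665·959
1 = 665·25331 − 4147·4062
Thus 4062·(-4147) ≡ 1 (mod 25331); reducing, -4147 mod 25331 = 21184.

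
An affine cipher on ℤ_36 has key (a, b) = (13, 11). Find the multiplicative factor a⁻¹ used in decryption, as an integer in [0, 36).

25

Extended Euclidean algorithm:
36 = 2*13 + 10
13 = 1*10 + 3
10 = 3*3 + 1
3 = 3*1 + 0
The gcd is 1. Working backward:
1 = 10 − 3·3
1 = −3·13 + 4·10
1 = 4·36 − 11·13
Thus 13·(-11) ≡ 1 (mod 36); reducing, -11 mod 36 = 25.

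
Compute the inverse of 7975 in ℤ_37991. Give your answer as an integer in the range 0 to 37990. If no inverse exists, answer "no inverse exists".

35914

Extended Euclidean algorithm:
37991 = 4*7975 + 6091
7975 = 1*6091 + 1884
6091 = 3*1884 + 439
1884 = 4*439 + 128
439 = 3*128 + 55
128 = 2*55 + 18
55 = 3*18 + 1
18 = 18*1 + 0
gcd = 1, so the inverse exists. Back-substitute:
1 = 55 − 3·18
1 = −3·128 + 7·55
1 = 7·439 − 24·128
1 = −24·1884 + 103·439
1 = 103·6091 − 333·1884
1 = −333·7975 + 436·6091
1 = 436·37991 − 2077·7975
Thus 7975·(-2077) ≡ 1 (mod 37991); reducing, -2077 mod 37991 = 35914.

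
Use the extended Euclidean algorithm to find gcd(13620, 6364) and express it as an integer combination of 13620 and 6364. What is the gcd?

4

Repeated division:
13620 = 2*6364 + 892
6364 = 7*892 + 120
892 = 7*120 + 52
120 = 2*52 + 16
52 = 3*16 + 4
16 = 4*4 + 0
gcd(13620, 6364) = 4.
Working backward:
4 = 52 − 3·16
4 = −3·120 + 7·52
4 = 7·892 − 52·120
4 = −52·6364 + 371·892
4 = 371·13620 − 794·6364
So 4 = (371)·13620 + (-794)·6364.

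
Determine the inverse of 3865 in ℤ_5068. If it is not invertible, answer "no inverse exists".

2633

gcd(5068, 3865) by repeated division:
5068 = 1·3865 + 1203
3865 = 3·1203 + 256
1203 = 4·256 + 179
256 = 1·179 + 77
179 = 2·77 + 25
77 = 3·25 + 2
25 = 12·2 + 1
2 = 2·1 + 0
Since gcd(3865, 5068) = 1, back-substitute to write 1 as a combination:
1 = 25 − 12·2
1 = −12·77 + 37·25
1 = 37·179 − 86·77
1 = −86·256 + 123·179
1 = 123·1203 − 578·256
1 = −578·3865 + 1857·1203
1 = 1857·5068 − 2435·3865
Hence 3865⁻¹ ≡ -2435 ≡ 2633 (mod 5068).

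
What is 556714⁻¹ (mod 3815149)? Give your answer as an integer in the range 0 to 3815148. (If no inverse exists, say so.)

Extended Euclidean algorithm:
3815149 = 6×556714 + 474865
556714 = 1×474865 + 81849
474865 = 5×81849 + 65620
81849 = 1×65620 + 16229
65620 = 4×16229 + 704
16229 = 23×704 + 37
704 = 19×37 + 1
37 = 37×1 + 0
Since gcd(556714, 3815149) = 1, back-substitute to write 1 as a combination:
1 = 704 − 19·37
1 = −19·16229 + 438·704
1 = 438·65620 − 1771·16229
1 = −1771·81849 + 2209·65620
1 = 2209·474865 − 12816·81849
1 = −12816·556714 + 15025·474865
1 = 15025·3815149 − 102966·556714
Thus 556714·(-102966) ≡ 1 (mod 3815149); reducing, -102966 mod 3815149 = 3712183.

3712183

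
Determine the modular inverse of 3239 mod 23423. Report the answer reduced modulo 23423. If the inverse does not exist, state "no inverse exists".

Apply the Euclidean algorithm to 23423 and 3239:
23423 = 7·3239 + 750
3239 = 4·750 + 239
750 = 3·239 + 33
239 = 7·33 + 8
33 = 4·8 + 1
8 = 8·1 + 0
Since gcd(3239, 23423) = 1, back-substitute to write 1 as a combination:
1 = 33 − 4·8
1 = −4·239 + 29·33
1 = 29·750 − 91·239
1 = −91·3239 + 393·750
1 = 393·23423 − 2842·3239
So 3239·(-2842) ≡ 1 (mod 23423), and -2842 ≡ 20581 (mod 23423).

20581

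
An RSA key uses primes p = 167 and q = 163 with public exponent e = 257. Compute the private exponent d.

φ(n) = (p−1)(q−1) = 166·162 = 26892.
Need d with 257·d ≡ 1 (mod 26892). Apply the extended Euclidean algorithm:
26892 = 104·257 + 164
257 = 1·164 + 93
164 = 1·93 + 71
93 = 1·71 + 22
71 = 3·22 + 5
22 = 4·5 + 2
5 = 2·2 + 1
2 = 2·1 + 0
Back-substitute:
1 = 5 − 2·2
1 = −2·22 + 9·5
1 = 9·71 − 29·22
1 = −29·93 + 38·71
1 = 38·164 − 67·93
1 = −67·257 + 105·164
1 = 105·26892 − 10987·257
So 257·(-10987) ≡ 1 (mod 26892), hence d ≡ -10987 ≡ 15905 (mod 26892).

15905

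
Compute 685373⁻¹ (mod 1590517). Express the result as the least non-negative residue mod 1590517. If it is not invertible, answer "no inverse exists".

Extended Euclidean algorithm:
1590517 = 2×685373 + 219771
685373 = 3×219771 + 26060
219771 = 8×26060 + 11291
26060 = 2×11291 + 3478
11291 = 3×3478 + 857
3478 = 4×857 + 50
857 = 17×50 + 7
50 = 7×7 + 1
7 = 7×1 + 0
gcd = 1, so the inverse exists. Back-substitute:
1 = 50 − 7·7
1 = −7·857 + 120·50
1 = 120·3478 − 487·857
1 = −487·11291 + 1581·3478
1 = 1581·26060 − 3649·11291
1 = −3649·219771 + 30773·26060
1 = 30773·685373 − 95968·219771
1 = −95968·1590517 + 222709·685373
So 685373·222709 ≡ 1 (mod 1590517).

222709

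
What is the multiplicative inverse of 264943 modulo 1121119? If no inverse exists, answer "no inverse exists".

Run Euclid on (1121119, 264943):
1121119 = 4·264943 + 61347
264943 = 4·61347 + 19555
61347 = 3·19555 + 2682
19555 = 7·2682 + 781
2682 = 3·781 + 339
781 = 2·339 + 103
339 = 3·103 + 30
103 = 3·30 + 13
30 = 2·13 + 4
13 = 3·4 + 1
4 = 4·1 + 0
Since gcd(264943, 1121119) = 1, back-substitute to write 1 as a combination:
1 = 13 − 3·4
1 = −3·30 + 7·13
1 = 7·103 − 24·30
1 = −24·339 + 79·103
1 = 79·781 − 182·339
1 = −182·2682 + 625·781
1 = 625·19555 − 4557·2682
1 = −4557·61347 + 14296·19555
1 = 14296·264943 − 61741·61347
1 = −61741·1121119 + 261260·264943
So 264943·261260 ≡ 1 (mod 1121119).

261260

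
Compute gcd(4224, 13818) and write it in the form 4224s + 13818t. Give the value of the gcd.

Euclidean algorithm:
13818 = 3×4224 + 1146
4224 = 3×1146 + 786
1146 = 1×786 + 360
786 = 2×360 + 66
360 = 5×66 + 30
66 = 2×30 + 6
30 = 5×6 + 0
gcd(4224, 13818) = 6.
Express as a combination:
6 = 66 − 2·30
6 = −2·360 + 11·66
6 = 11·786 − 24·360
6 = −24·1146 + 35·786
6 = 35·4224 − 129·1146
6 = −129·13818 + 422·4224
So 6 = (-129)·13818 + (422)·4224.

6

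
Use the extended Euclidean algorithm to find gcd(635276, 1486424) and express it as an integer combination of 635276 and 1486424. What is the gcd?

Repeated division:
1486424 = 2×635276 + 215872
635276 = 2×215872 + 203532
215872 = 1×203532 + 12340
203532 = 16×12340 + 6092
12340 = 2×6092 + 156
6092 = 39×156 + 8
156 = 19×8 + 4
8 = 2×4 + 0
gcd(635276, 1486424) = 4.
Express as a combination:
4 = 156 − 19·8
4 = −19·6092 + 742·156
4 = 742·12340 − 1503·6092
4 = −1503·203532 + 24790·12340
4 = 24790·215872 − 26293·203532
4 = −26293·635276 + 77376·215872
4 = 77376·1486424 − 181045·635276
So 4 = (77376)·1486424 + (-181045)·635276.

4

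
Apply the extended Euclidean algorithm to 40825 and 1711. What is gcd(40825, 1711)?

Euclidean algorithm:
40825 = 23*1711 + 1472
1711 = 1*1472 + 239
1472 = 6*239 + 38
239 = 6*38 + 11
38 = 3*11 + 5
11 = 2*5 + 1
5 = 5*1 + 0
gcd(40825, 1711) = 1.
Working backward:
1 = 11 − 2·5
1 = −2·38 + 7·11
1 = 7·239 − 44·38
1 = −44·1472 + 271·239
1 = 271·1711 − 315·1472
1 = −315·40825 + 7516·1711
So 1 = (-315)·40825 + (7516)·1711.

1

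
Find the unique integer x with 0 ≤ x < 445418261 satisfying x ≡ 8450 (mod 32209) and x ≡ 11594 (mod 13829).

18528625

Write x = 8450 + 32209·k. Then 32209·k ≡ 11594 − 8450 ≡ 3144 (mod 13829).
Need 32209⁻¹ mod 13829. Extended Euclid on (13829, 4551):
13829 = 3·4551 + 176
4551 = 25·176 + 151
176 = 1·151 + 25
151 = 6·25 + 1
25 = 25·1 + 0
Back-substitute:
1 = 151 − 6·25
1 = −6·176 + 7·151
1 = 7·4551 − 181·176
1 = −181·13829 + 550·4551
32209⁻¹ ≡ 550 (mod 13829), so k ≡ 550·3144 ≡ 575 (mod 13829).
x = 8450 + 32209·575 = 18528625.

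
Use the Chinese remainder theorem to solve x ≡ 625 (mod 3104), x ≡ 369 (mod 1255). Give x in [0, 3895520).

1245329

Write x = 625 + 3104·k. Then 3104·k ≡ 369 − 625 ≡ 999 (mod 1255).
Need 3104⁻¹ mod 1255. Extended Euclid on (1255, 594):
1255 = 2*594 + 67
594 = 8*67 + 58
67 = 1*58 + 9
58 = 6*9 + 4
9 = 2*4 + 1
4 = 4*1 + 0
Back-substitute:
1 = 9 − 2·4
1 = −2·58 + 13·9
1 = 13·67 − 15·58
1 = −15·594 + 133·67
1 = 133·1255 − 281·594
3104⁻¹ ≡ 974 (mod 1255), so k ≡ 974·999 ≡ 401 (mod 1255).
x = 625 + 3104·401 = 1245329.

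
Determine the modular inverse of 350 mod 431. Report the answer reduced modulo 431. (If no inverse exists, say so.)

Apply the Euclidean algorithm to 431 and 350:
431 = 1·350 + 81
350 = 4·81 + 26
81 = 3·26 + 3
26 = 8·3 + 2
3 = 1·2 + 1
2 = 2·1 + 0
The gcd is 1. Working backward:
1 = 3 − 2
1 = −26 + 9·3
1 = 9·81 − 28·26
1 = −28·350 + 121·81
1 = 121·431 − 149·350
So 350·(-149) ≡ 1 (mod 431), and -149 ≡ 282 (mod 431).

282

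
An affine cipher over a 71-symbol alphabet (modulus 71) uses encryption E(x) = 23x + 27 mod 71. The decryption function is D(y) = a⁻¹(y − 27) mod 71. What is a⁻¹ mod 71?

gcd(71, 23) by repeated division:
71 = 3×23 + 2
23 = 11×2 + 1
2 = 2×1 + 0
The gcd is 1. Working backward:
1 = 23 − 11·2
1 = −11·71 + 34·23
So 23·34 ≡ 1 (mod 71).

34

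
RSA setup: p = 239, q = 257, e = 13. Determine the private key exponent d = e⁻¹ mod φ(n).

42181

φ(n) = (p−1)(q−1) = 238·256 = 60928.
Need d with 13·d ≡ 1 (mod 60928). Apply the extended Euclidean algorithm:
60928 = 4686·13 + 10
13 = 1·10 + 3
10 = 3·3 + 1
3 = 3·1 + 0
Back-substitute:
1 = 10 − 3·3
1 = −3·13 + 4·10
1 = 4·60928 − 18747·13
So 13·(-18747) ≡ 1 (mod 60928), hence d ≡ -18747 ≡ 42181 (mod 60928).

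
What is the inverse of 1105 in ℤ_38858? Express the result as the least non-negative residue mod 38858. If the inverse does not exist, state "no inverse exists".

gcd(38858, 1105) by repeated division:
38858 = 35*1105 + 183
1105 = 6*183 + 7
183 = 26*7 + 1
7 = 7*1 + 0
The gcd is 1. Working backward:
1 = 183 − 26·7
1 = −26·1105 + 157·183
1 = 157·38858 − 5521·1105
So 1105·(-5521) ≡ 1 (mod 38858), and -5521 ≡ 33337 (mod 38858).

33337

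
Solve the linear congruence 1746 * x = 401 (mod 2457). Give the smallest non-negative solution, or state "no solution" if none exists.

no solution

gcd(1746, 2457):
2457 = 1·1746 + 711
1746 = 2·711 + 324
711 = 2·324 + 63
324 = 5·63 + 9
63 = 7·9 + 0
gcd = 9, but 9 ∤ 401, so the congruence has no solution.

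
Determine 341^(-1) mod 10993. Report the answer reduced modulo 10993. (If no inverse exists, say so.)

gcd(10993, 341) by repeated division:
10993 = 32×341 + 81
341 = 4×81 + 17
81 = 4×17 + 13
17 = 1×13 + 4
13 = 3×4 + 1
4 = 4×1 + 0
gcd = 1, so the inverse exists. Back-substitute:
1 = 13 − 3·4
1 = −3·17 + 4·13
1 = 4·81 − 19·17
1 = −19·341 + 80·81
1 = 80·10993 − 2579·341
Thus 341·(-2579) ≡ 1 (mod 10993); reducing, -2579 mod 10993 = 8414.

8414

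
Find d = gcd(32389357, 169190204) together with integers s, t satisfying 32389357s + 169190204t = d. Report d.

Repeated division:
169190204 = 5*32389357 + 7243419
32389357 = 4*7243419 + 3415681
7243419 = 2*3415681 + 412057
3415681 = 8*412057 + 119225
412057 = 3*119225 + 54382
119225 = 2*54382 + 10461
54382 = 5*10461 + 2077
10461 = 5*2077 + 76
2077 = 27*76 + 25
76 = 3*25 + 1
25 = 25*1 + 0
gcd(32389357, 169190204) = 1.
Express as a combination:
1 = 76 − 3·25
1 = −3·2077 + 82·76
1 = 82·10461 − 413·2077
1 = −413·54382 + 2147·10461
1 = 2147·119225 − 4707·54382
1 = −4707·412057 + 16268·119225
1 = 16268·3415681 − 134851·412057
1 = −134851·7243419 + 285970·3415681
1 = 285970·32389357 − 1278731·7243419
1 = −1278731·169190204 + 6679625·32389357
So 1 = (-1278731)·169190204 + (6679625)·32389357.

1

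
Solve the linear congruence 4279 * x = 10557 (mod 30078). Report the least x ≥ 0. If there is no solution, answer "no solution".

13365

First find gcd(4279, 30078):
30078 = 7·4279 + 125
4279 = 34·125 + 29
125 = 4·29 + 9
29 = 3·9 + 2
9 = 4·2 + 1
2 = 2·1 + 0
gcd = 1, so a unique solution mod 30078 exists.
Back-substitute for the Bézout coefficients:
1 = 9 − 4·2
1 = −4·29 + 13·9
1 = 13·125 − 56·29
1 = −56·4279 + 1917·125
1 = 1917·30078 − 13475·4279
So 4279·(-13475) ≡ 1 (mod 30078), giving 4279⁻¹ ≡ 16603.
x ≡ 4279⁻¹·10557 ≡ 16603·10557 ≡ 13365 (mod 30078).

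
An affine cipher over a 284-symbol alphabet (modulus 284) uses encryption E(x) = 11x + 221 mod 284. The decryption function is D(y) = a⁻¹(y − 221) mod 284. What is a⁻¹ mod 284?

155

Extended Euclidean algorithm:
284 = 25·11 + 9
11 = 1·9 + 2
9 = 4·2 + 1
2 = 2·1 + 0
The gcd is 1. Working backward:
1 = 9 − 4·2
1 = −4·11 + 5·9
1 = 5·284 − 129·11
Thus 11·(-129) ≡ 1 (mod 284); reducing, -129 mod 284 = 155.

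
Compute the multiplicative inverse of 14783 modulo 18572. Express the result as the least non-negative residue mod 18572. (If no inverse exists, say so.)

9759

Apply the Euclidean algorithm to 18572 and 14783:
18572 = 1×14783 + 3789
14783 = 3×3789 + 3416
3789 = 1×3416 + 373
3416 = 9×373 + 59
373 = 6×59 + 19
59 = 3×19 + 2
19 = 9×2 + 1
2 = 2×1 + 0
Since gcd(14783, 18572) = 1, back-substitute to write 1 as a combination:
1 = 19 − 9·2
1 = −9·59 + 28·19
1 = 28·373 − 177·59
1 = −177·3416 + 1621·373
1 = 1621·3789 − 1798·3416
1 = −1798·14783 + 7015·3789
1 = 7015·18572 − 8813·14783
Thus 14783·(-8813) ≡ 1 (mod 18572); reducing, -8813 mod 18572 = 9759.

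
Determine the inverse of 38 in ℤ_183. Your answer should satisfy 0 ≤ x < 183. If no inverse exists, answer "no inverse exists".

Extended Euclidean algorithm:
183 = 4*38 + 31
38 = 1*31 + 7
31 = 4*7 + 3
7 = 2*3 + 1
3 = 3*1 + 0
gcd = 1, so the inverse exists. Back-substitute:
1 = 7 − 2·3
1 = −2·31 + 9·7
1 = 9·38 − 11·31
1 = −11·183 + 53·38
So 38·53 ≡ 1 (mod 183).

53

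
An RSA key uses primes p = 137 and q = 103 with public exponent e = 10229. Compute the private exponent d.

12029

φ(n) = (p−1)(q−1) = 136·102 = 13872.
Need d with 10229·d ≡ 1 (mod 13872). Apply the extended Euclidean algorithm:
13872 = 1*10229 + 3643
10229 = 2*3643 + 2943
3643 = 1*2943 + 700
2943 = 4*700 + 143
700 = 4*143 + 128
143 = 1*128 + 15
128 = 8*15 + 8
15 = 1*8 + 7
8 = 1*7 + 1
7 = 7*1 + 0
Back-substitute:
1 = 8 − 7
1 = −15 + 2·8
1 = 2·128 − 17·15
1 = −17·143 + 19·128
1 = 19·700 − 93·143
1 = −93·2943 + 391·700
1 = 391·3643 − 484·2943
1 = −484·10229 + 1359·3643
1 = 1359·13872 − 1843·10229
So 10229·(-1843) ≡ 1 (mod 13872), hence d ≡ -1843 ≡ 12029 (mod 13872).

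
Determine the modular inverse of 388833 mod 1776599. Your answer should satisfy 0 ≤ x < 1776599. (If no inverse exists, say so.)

Extended Euclidean algorithm:
1776599 = 4×388833 + 221267
388833 = 1×221267 + 167566
221267 = 1×167566 + 53701
167566 = 3×53701 + 6463
53701 = 8×6463 + 1997
6463 = 3×1997 + 472
1997 = 4×472 + 109
472 = 4×109 + 36
109 = 3×36 + 1
36 = 36×1 + 0
gcd = 1, so the inverse exists. Back-substitute:
1 = 109 − 3·36
1 = −3·472 + 13·109
1 = 13·1997 − 55·472
1 = −55·6463 + 178·1997
1 = 178·53701 − 1479·6463
1 = −1479·167566 + 4615·53701
1 = 4615·221267 − 6094·167566
1 = −6094·388833 + 10709·221267
1 = 10709·1776599 − 48930·388833
Hence 388833⁻¹ ≡ -48930 ≡ 1727669 (mod 1776599).

1727669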